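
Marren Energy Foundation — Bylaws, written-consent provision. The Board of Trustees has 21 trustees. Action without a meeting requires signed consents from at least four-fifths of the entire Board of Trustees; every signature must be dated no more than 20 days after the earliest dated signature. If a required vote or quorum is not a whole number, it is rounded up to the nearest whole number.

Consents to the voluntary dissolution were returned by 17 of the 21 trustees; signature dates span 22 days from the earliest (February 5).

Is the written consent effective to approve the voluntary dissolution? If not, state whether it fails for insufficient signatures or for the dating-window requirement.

Signatures required: at least four-fifths of 21 — 4/5 of 21 = 16.80, rounded up to 17, so 17 needed; 17 signed. Sufficient.
Dating window: the latest signature is 22 days after the earliest; the limit is 20 days. Outside the window.

Not effective — dating-window requirement not satisfied.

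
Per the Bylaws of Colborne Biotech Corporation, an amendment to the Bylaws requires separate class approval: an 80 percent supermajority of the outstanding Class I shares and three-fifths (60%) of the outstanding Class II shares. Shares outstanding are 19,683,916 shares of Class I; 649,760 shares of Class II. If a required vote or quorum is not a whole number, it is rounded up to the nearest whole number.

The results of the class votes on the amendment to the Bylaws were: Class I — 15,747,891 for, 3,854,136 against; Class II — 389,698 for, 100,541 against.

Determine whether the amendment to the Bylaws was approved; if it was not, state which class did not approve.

Not approved — the Class II shares did not give the required vote.

Class I: 4/5 of 19683916 = 15747132.80, rounded up to 15747133; 15,747,133 required, 15,747,891 in favor — approved.
Class II: 3/5 of 649760 = 389856; 389,856 required, 389,698 in favor — not approved.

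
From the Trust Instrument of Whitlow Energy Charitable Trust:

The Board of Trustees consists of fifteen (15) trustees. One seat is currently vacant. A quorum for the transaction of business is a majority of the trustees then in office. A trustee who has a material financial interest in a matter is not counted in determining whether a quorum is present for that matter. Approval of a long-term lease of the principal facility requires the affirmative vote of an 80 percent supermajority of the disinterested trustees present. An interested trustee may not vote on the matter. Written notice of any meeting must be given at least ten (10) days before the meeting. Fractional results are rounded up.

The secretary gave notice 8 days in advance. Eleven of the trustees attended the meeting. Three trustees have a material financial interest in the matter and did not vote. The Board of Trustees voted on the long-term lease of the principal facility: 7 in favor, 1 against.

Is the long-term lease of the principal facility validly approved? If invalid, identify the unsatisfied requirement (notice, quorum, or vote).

Notice: 8 days given; 10 required (8 < 10). Not satisfied.
Quorum: 11 present, but the 3 interested trustees do not count, leaving 8. Quorum is 8. Satisfied.
Vote: the long-term lease of the principal facility requires four-fifths of the disinterested trustees present (11 − 3 = 8). 4/5 of 8 = 6.40, rounded up to 7, so 7 affirmative votes are needed; 7 voted in favor. Satisfied.

Invalid — notice requirement not satisfied.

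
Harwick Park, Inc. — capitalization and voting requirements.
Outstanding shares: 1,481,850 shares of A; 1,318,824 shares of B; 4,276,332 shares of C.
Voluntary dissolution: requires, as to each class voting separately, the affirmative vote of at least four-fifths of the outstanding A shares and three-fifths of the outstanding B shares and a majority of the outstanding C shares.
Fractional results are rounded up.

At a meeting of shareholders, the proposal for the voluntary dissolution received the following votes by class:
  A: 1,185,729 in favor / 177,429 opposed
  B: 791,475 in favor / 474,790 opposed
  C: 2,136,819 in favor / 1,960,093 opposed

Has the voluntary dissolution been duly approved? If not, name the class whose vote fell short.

A: 4/5 of 1481850 = 1185480; 1,185,480 required, 1,185,729 in favor — approved.
B: 3/5 of 1318824 = 791294.40, rounded up to 791295; 791,295 required, 791,475 in favor — approved.
C: a majority of 4276332 is 2138167; 2,138,167 required, 2,136,819 in favor — not approved.

Not approved — the C shares did not give the required vote.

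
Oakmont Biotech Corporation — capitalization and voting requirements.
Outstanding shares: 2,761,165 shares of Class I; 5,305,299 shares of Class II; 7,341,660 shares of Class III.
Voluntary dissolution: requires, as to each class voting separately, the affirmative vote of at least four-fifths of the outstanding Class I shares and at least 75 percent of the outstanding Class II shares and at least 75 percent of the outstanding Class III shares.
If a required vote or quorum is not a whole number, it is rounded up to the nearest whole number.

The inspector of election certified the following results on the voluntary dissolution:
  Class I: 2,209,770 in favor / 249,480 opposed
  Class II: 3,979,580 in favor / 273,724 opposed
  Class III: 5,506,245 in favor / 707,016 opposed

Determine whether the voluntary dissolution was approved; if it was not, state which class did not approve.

Class I: 4/5 of 2761165 = 2208932; 2,208,932 required, 2,209,770 in favor — approved.
Class II: 3/4 of 5305299 = 3978974.25, rounded up to 3978975; 3,978,975 required, 3,979,580 in favor — approved.
Class III: 3/4 of 7341660 = 5506245; 5,506,245 required, 5,506,245 in favor — approved.

Approved — every class gave the required vote.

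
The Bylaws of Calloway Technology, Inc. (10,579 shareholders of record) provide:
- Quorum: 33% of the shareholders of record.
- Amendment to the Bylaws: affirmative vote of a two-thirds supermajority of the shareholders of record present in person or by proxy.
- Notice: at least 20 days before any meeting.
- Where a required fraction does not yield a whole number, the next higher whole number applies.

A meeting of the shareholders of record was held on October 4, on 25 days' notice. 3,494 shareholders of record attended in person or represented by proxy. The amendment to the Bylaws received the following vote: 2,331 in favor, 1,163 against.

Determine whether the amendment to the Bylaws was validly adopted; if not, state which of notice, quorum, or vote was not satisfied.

Notice: 25 days given; 20 required. Satisfied.
Quorum: 33% of 10,579 = 3,491.07, rounded up to 3,492; 3,494 present. Satisfied.
Vote: requires two-thirds of those present (3,494); 2/3 of 3494 = 2329.33, rounded up to 2330, so 2,330 needed; 2,331 in favor. Satisfied.

Valid — all requirements satisfied.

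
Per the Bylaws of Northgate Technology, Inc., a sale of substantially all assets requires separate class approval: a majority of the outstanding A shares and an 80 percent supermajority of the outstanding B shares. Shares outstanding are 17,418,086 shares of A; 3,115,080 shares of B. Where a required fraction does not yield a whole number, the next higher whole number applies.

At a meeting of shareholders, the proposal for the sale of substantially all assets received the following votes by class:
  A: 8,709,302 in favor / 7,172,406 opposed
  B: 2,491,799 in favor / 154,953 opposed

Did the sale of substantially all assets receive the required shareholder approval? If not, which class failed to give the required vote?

A: a majority of 17418086 is 8709044; 8,709,044 required, 8,709,302 in favor — approved.
B: 4/5 of 3115080 = 2492064; 2,492,064 required, 2,491,799 in favor — not approved.

Not approved — the B shares did not give the required vote.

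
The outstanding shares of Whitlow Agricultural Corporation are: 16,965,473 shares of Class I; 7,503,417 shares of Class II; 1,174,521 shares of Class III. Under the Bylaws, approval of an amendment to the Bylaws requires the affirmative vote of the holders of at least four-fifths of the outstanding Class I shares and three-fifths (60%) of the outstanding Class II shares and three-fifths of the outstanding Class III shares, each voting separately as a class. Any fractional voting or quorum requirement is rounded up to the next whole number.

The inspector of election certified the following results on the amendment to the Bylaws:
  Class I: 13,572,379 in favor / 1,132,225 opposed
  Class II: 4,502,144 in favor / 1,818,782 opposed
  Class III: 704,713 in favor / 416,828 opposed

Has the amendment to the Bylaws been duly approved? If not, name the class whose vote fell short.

Approved — every class gave the required vote.

Class I: 4/5 of 16965473 = 13572378.40, rounded up to 13572379; 13,572,379 required, 13,572,379 in favor — approved.
Class II: 3/5 of 7503417 = 4502050.20, rounded up to 4502051; 4,502,051 required, 4,502,144 in favor — approved.
Class III: 3/5 of 1174521 = 704712.60, rounded up to 704713; 704,713 required, 704,713 in favor — approved.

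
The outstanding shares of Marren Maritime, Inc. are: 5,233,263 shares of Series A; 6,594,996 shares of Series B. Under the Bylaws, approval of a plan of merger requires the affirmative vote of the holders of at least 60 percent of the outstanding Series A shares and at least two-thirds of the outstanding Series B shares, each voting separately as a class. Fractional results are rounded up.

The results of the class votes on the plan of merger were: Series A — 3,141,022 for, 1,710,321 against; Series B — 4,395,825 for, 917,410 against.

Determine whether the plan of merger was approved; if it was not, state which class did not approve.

Series A: 3/5 of 5233263 = 3139957.80, rounded up to 3139958; 3,139,958 required, 3,141,022 in favor — approved.
Series B: 2/3 of 6594996 = 4396664; 4,396,664 required, 4,395,825 in favor — not approved.

Not approved — the Series B shares did not give the required vote.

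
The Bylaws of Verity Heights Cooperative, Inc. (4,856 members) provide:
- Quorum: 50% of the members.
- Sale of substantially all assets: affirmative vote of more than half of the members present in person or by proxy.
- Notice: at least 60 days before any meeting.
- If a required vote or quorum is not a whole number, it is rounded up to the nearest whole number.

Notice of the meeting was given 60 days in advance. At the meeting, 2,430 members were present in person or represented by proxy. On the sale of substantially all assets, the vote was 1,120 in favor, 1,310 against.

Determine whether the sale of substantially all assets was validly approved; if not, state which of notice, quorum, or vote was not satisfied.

Notice: 60 days given; 60 required. Satisfied.
Quorum: 50% of 4,856 = 2,428; 2,430 present. Satisfied.
Vote: requires a majority of those present (2,430); a majority of 2430 is 1216, so 1,216 needed; 1,120 in favor. Not satisfied.

Invalid — vote requirement not satisfied.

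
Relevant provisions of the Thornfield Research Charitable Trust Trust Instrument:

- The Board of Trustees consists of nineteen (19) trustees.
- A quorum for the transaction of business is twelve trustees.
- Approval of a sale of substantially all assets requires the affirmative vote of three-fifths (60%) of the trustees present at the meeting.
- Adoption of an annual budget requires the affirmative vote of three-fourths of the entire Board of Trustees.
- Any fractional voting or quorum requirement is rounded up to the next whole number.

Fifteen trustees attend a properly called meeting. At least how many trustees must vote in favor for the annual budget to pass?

The annual budget requires three-fourths of the entire Board of Trustees (19).
3/4 of 19 = 14.25, rounded up to 15.

15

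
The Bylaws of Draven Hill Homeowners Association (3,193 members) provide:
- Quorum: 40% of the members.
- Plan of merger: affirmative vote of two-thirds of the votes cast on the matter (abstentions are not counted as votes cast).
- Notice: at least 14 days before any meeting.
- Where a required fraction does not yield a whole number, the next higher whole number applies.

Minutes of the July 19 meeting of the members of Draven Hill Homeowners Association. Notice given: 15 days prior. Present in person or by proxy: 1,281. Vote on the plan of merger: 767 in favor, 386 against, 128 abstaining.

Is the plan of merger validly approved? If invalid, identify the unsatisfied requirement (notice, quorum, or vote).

Invalid — vote requirement not satisfied.

Notice: 15 days given; 14 required. Satisfied.
Quorum: 40% of 3,193 = 1,277.20, rounded up to 1,278; 1,281 present. Satisfied.
Vote: requires two-thirds of the votes cast (1,281 − 128 abstaining = 1,153); 2/3 of 1153 = 768.67, rounded up to 769, so 769 needed; 767 in favor. Not satisfied.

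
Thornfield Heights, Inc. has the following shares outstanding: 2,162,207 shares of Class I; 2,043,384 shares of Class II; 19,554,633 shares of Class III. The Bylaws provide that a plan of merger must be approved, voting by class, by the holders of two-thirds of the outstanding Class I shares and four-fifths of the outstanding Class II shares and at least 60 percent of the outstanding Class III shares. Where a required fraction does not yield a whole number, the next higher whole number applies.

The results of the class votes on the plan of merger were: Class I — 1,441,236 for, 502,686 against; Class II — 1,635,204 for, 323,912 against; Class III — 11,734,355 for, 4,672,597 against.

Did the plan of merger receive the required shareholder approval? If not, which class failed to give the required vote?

Not approved — the Class I shares did not give the required vote.

Class I: 2/3 of 2162207 = 1441471.33, rounded up to 1441472; 1,441,472 required, 1,441,236 in favor — not approved.
Class II: 4/5 of 2043384 = 1634707.20, rounded up to 1634708; 1,634,708 required, 1,635,204 in favor — approved.
Class III: 3/5 of 19554633 = 11732779.80, rounded up to 11732780; 11,732,780 required, 11,734,355 in favor — approved.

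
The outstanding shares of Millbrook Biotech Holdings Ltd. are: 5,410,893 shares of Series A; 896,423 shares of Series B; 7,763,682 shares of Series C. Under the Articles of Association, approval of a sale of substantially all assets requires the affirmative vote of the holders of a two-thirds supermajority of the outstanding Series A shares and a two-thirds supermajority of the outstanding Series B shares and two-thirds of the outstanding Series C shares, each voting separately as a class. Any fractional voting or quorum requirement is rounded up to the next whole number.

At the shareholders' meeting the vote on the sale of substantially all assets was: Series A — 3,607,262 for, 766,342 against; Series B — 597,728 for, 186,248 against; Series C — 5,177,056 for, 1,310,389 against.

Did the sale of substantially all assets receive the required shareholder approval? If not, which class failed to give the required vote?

Approved — every class gave the required vote.

Series A: 2/3 of 5410893 = 3607262; 3,607,262 required, 3,607,262 in favor — approved.
Series B: 2/3 of 896423 = 597615.33, rounded up to 597616; 597,616 required, 597,728 in favor — approved.
Series C: 2/3 of 7763682 = 5175788; 5,175,788 required, 5,177,056 in favor — approved.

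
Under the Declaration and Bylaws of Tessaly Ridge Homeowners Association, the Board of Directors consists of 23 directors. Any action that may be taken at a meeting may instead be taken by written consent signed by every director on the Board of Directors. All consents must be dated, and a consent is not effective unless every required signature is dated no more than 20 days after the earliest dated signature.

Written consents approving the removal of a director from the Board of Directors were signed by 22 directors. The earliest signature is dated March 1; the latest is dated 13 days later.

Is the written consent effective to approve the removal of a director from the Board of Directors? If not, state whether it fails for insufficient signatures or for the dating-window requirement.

Not effective — insufficient signatures.

Signatures required: every one of 23 — unanimous means all 23, so 23 needed; 22 signed. Insufficient.
Dating window: the latest signature is 13 days after the earliest; the limit is 20 days. Within the window.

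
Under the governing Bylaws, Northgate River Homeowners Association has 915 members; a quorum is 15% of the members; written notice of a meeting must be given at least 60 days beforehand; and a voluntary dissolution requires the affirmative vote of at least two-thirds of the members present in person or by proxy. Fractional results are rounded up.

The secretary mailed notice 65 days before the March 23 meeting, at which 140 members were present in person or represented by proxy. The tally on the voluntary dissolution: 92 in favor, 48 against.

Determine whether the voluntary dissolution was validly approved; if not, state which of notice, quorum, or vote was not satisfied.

Invalid — vote requirement not satisfied.

Notice: 65 days given; 60 required. Satisfied.
Quorum: 15% of 915 = 137.25, rounded up to 138; 140 present. Satisfied.
Vote: requires two-thirds of those present (140); 2/3 of 140 = 93.33, rounded up to 94, so 94 needed; 92 in favor. Not satisfied.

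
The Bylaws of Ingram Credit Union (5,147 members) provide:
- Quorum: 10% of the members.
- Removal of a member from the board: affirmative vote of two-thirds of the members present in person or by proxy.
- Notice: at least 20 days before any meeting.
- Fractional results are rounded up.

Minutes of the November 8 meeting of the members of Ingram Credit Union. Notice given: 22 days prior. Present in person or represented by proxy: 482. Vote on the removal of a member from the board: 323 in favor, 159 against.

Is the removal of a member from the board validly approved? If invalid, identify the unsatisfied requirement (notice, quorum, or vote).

Notice: 22 days given; 20 required. Satisfied.
Quorum: 10% of 5,147 = 514.70, rounded up to 515; 482 present. Not satisfied.
Vote: requires two-thirds of those present (482); 2/3 of 482 = 321.33, rounded up to 322, so 322 needed; 323 in favor. Satisfied.

Invalid — quorum requirement not satisfied.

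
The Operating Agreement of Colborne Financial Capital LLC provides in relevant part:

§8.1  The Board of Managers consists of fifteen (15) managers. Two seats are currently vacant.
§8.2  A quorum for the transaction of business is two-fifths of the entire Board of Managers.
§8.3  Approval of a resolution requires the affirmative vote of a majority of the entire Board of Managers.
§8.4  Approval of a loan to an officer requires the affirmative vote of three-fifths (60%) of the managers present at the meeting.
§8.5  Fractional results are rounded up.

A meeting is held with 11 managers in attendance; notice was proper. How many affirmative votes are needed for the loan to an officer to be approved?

7

The loan to an officer requires three-fifths of the managers present (11).
3/5 of 11 = 6.60, rounded up to 7.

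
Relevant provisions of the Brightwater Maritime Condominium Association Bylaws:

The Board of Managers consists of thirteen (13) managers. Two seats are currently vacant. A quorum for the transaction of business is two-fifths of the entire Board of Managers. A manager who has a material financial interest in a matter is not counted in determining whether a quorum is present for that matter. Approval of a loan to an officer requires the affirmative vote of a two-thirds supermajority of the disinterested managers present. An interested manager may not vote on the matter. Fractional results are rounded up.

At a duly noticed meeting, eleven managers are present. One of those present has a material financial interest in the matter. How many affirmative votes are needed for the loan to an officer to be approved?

The loan to an officer requires two-thirds of the disinterested managers present (11 − 1 = 10).
2/3 of 10 = 6.67, rounded up to 7.

7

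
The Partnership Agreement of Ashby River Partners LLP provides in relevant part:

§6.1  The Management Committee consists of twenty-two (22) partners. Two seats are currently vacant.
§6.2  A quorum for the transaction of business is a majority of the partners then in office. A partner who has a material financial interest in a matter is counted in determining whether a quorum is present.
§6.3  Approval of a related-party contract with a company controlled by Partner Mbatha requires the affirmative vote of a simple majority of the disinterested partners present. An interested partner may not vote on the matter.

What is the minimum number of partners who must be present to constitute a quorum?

A majority of 20 is 11.

11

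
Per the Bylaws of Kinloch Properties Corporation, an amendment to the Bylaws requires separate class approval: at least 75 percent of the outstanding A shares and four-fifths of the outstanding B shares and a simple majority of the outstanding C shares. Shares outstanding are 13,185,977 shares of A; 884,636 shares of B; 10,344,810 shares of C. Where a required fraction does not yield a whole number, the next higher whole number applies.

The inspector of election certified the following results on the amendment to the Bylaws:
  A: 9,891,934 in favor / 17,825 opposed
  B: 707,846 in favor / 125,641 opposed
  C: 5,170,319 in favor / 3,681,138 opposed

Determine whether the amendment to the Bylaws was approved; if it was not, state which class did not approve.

A: 3/4 of 13185977 = 9889482.75, rounded up to 9889483; 9,889,483 required, 9,891,934 in favor — approved.
B: 4/5 of 884636 = 707708.80, rounded up to 707709; 707,709 required, 707,846 in favor — approved.
C: a majority of 10344810 is 5172406; 5,172,406 required, 5,170,319 in favor — not approved.

Not approved — the C shares did not give the required vote.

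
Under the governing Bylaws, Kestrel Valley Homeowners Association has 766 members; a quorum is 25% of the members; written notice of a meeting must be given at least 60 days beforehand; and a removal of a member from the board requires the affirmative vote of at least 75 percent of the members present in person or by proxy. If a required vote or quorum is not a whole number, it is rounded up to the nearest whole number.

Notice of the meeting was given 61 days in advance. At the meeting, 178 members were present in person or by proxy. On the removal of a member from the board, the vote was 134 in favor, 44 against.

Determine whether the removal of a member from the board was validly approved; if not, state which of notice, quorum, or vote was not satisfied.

Notice: 61 days given; 60 required. Satisfied.
Quorum: 25% of 766 = 191.50, rounded up to 192; 178 present. Not satisfied.
Vote: requires three-fourths of those present (178); 3/4 of 178 = 133.50, rounded up to 134, so 134 needed; 134 in favor. Satisfied.

Invalid — quorum requirement not satisfied.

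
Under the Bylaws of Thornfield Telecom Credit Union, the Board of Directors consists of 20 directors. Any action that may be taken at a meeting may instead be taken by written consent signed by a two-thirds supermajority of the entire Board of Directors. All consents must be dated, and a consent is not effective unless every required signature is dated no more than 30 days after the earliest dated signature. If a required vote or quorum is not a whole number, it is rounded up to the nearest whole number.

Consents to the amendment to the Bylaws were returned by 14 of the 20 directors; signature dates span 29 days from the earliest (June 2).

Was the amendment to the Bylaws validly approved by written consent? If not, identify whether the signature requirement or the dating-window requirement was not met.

Effective — both the signature and dating-window requirements are satisfied.

Signatures required: a two-thirds supermajority of 20 — 2/3 of 20 = 13.33, rounded up to 14, so 14 needed; 14 signed. Sufficient.
Dating window: the latest signature is 29 days after the earliest; the limit is 30 days. Within the window.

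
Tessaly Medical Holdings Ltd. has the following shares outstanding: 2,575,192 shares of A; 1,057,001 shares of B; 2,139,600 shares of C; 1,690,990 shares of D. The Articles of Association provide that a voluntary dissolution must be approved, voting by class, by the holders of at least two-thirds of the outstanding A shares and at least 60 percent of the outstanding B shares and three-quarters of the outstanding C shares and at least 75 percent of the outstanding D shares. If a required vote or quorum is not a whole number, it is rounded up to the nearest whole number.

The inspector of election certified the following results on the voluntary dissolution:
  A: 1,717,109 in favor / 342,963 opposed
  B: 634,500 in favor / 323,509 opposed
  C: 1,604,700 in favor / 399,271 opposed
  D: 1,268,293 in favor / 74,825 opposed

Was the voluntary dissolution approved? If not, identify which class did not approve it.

A: 2/3 of 2575192 = 1716794.67, rounded up to 1716795; 1,716,795 required, 1,717,109 in favor — approved.
B: 3/5 of 1057001 = 634200.60, rounded up to 634201; 634,201 required, 634,500 in favor — approved.
C: 3/4 of 2139600 = 1604700; 1,604,700 required, 1,604,700 in favor — approved.
D: 3/4 of 1690990 = 1268242.50, rounded up to 1268243; 1,268,243 required, 1,268,293 in favor — approved.

Approved — every class gave the required vote.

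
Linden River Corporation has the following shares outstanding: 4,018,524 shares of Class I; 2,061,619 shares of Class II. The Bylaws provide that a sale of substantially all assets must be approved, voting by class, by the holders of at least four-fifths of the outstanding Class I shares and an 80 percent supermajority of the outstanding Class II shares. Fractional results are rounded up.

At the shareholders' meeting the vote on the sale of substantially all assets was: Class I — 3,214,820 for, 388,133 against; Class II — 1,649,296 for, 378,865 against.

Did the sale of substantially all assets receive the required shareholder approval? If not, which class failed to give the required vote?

Approved — every class gave the required vote.

Class I: 4/5 of 4018524 = 3214819.20, rounded up to 3214820; 3,214,820 required, 3,214,820 in favor — approved.
Class II: 4/5 of 2061619 = 1649295.20, rounded up to 1649296; 1,649,296 required, 1,649,296 in favor — approved.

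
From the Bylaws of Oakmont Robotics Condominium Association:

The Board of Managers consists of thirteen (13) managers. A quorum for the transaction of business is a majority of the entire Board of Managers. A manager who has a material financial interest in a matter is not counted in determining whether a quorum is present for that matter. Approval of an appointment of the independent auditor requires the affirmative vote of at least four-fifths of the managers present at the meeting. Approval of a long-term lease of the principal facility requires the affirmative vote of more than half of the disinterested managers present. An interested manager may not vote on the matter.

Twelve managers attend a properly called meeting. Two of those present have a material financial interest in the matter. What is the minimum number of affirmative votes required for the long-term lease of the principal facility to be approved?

The long-term lease of the principal facility requires a majority of the disinterested managers present (12 − 2 = 10).
A majority of 10 is 6.

6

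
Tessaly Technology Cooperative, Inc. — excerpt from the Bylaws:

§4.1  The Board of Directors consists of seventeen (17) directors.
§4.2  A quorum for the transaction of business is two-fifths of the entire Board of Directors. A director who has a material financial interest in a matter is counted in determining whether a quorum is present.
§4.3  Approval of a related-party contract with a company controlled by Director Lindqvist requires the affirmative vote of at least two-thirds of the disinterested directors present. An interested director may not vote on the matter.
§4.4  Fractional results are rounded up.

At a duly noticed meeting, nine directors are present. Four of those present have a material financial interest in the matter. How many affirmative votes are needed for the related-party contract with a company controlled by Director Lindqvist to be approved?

4

The related-party contract with a company controlled by Director Lindqvist requires two-thirds of the disinterested directors present (9 − 4 = 5).
2/3 of 5 = 3.33, rounded up to 4.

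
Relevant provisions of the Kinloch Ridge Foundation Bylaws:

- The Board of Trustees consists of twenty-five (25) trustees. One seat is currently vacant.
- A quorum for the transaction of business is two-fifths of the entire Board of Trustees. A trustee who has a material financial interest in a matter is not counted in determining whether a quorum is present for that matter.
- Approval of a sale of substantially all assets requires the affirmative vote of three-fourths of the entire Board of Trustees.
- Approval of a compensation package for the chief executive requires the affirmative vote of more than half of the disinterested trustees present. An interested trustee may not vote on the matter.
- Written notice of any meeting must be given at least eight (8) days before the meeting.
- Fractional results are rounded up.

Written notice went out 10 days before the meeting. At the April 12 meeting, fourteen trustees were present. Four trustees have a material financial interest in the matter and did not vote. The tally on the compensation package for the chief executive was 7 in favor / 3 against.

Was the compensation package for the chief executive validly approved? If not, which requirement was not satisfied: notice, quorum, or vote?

Valid — all requirements satisfied.

Notice: 10 days given; 8 required (10 ≥ 8). Satisfied.
Quorum: 14 present, but the 4 interested trustees do not count, leaving 10. Quorum is 10. Satisfied.
Vote: the compensation package for the chief executive requires a majority of the disinterested trustees present (14 − 4 = 10). A majority of 10 is 6, so 6 affirmative votes are needed; 7 voted in favor. Satisfied.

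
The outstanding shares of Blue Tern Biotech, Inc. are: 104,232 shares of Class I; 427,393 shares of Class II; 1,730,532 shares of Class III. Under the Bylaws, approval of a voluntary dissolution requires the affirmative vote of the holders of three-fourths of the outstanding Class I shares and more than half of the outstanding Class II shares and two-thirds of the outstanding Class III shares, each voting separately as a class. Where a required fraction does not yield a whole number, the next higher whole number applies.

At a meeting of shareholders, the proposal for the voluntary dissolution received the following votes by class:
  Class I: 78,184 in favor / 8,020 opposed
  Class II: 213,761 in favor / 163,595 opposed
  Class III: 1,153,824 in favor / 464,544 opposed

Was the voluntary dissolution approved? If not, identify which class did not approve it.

Approved — every class gave the required vote.

Class I: 3/4 of 104232 = 78174; 78,174 required, 78,184 in favor — approved.
Class II: a majority of 427393 is 213697; 213,697 required, 213,761 in favor — approved.
Class III: 2/3 of 1730532 = 1153688; 1,153,688 required, 1,153,824 in favor — approved.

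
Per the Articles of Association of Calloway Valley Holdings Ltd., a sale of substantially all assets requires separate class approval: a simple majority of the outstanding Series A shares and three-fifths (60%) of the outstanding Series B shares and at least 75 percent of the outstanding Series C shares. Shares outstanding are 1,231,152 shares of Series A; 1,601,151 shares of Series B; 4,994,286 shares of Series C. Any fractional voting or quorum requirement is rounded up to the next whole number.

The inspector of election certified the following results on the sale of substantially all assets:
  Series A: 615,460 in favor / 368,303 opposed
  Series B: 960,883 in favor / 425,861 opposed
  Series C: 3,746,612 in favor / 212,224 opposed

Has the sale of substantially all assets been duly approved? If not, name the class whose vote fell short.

Series A: a majority of 1231152 is 615577; 615,577 required, 615,460 in favor — not approved.
Series B: 3/5 of 1601151 = 960690.60, rounded up to 960691; 960,691 required, 960,883 in favor — approved.
Series C: 3/4 of 4994286 = 3745714.50, rounded up to 3745715; 3,745,715 required, 3,746,612 in favor — approved.

Not approved — the Series A shares did not give the required vote.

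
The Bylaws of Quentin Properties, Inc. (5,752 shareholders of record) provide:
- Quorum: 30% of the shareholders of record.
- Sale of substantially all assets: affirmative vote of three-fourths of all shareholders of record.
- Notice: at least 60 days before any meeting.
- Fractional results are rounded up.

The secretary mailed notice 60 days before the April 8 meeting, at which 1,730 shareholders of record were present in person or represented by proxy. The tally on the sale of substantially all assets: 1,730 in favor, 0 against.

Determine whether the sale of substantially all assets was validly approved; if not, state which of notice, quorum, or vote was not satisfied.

Notice: 60 days given; 60 required. Satisfied.
Quorum: 30% of 5,752 = 1,725.60, rounded up to 1,726; 1,730 present. Satisfied.
Vote: requires three-fourths of all shareholders of record (5,752); 3/4 of 5752 = 4314, so 4,314 needed; 1,730 in favor. Not satisfied.

Invalid — vote requirement not satisfied.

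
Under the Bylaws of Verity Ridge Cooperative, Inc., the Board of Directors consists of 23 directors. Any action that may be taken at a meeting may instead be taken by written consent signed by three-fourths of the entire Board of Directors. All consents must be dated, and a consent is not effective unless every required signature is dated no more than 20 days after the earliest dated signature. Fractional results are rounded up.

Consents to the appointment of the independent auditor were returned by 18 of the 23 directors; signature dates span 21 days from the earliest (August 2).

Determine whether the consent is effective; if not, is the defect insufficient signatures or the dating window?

Signatures required: three-fourths of 23 — 3/4 of 23 = 17.25, rounded up to 18, so 18 needed; 18 signed. Sufficient.
Dating window: the latest signature is 21 days after the earliest; the limit is 20 days. Outside the window.

Not effective — dating-window requirement not satisfied.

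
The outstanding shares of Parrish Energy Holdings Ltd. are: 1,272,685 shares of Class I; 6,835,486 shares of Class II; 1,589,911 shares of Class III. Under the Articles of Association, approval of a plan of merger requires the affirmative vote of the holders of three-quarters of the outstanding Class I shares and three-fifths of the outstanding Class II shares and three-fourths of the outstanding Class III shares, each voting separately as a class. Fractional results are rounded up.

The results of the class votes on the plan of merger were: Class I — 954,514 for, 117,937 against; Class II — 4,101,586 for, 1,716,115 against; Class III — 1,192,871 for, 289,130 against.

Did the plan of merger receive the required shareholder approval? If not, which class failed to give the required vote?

Approved — every class gave the required vote.

Class I: 3/4 of 1272685 = 954513.75, rounded up to 954514; 954,514 required, 954,514 in favor — approved.
Class II: 3/5 of 6835486 = 4101291.60, rounded up to 4101292; 4,101,292 required, 4,101,586 in favor — approved.
Class III: 3/4 of 1589911 = 1192433.25, rounded up to 1192434; 1,192,434 required, 1,192,871 in favor — approved.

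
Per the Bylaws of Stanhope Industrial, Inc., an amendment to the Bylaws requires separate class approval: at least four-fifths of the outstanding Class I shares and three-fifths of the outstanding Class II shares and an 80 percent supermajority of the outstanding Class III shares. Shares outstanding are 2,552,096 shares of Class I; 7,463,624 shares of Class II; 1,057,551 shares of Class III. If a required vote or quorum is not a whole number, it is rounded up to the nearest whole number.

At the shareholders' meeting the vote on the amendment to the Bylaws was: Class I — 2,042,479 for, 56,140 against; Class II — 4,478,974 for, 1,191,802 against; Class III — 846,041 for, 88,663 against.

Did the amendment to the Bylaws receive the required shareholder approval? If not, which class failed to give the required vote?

Approved — every class gave the required vote.

Class I: 4/5 of 2552096 = 2041676.80, rounded up to 2041677; 2,041,677 required, 2,042,479 in favor — approved.
Class II: 3/5 of 7463624 = 4478174.40, rounded up to 4478175; 4,478,175 required, 4,478,974 in favor — approved.
Class III: 4/5 of 1057551 = 846040.80, rounded up to 846041; 846,041 required, 846,041 in favor — approved.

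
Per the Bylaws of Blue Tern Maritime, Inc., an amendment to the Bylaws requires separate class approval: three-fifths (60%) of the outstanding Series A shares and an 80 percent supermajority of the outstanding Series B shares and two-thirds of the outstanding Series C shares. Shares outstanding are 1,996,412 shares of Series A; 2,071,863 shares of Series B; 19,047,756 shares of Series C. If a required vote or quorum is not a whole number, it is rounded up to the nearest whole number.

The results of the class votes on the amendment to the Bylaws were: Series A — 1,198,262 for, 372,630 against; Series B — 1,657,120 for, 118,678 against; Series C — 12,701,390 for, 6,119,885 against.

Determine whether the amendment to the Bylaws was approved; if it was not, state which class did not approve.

Series A: 3/5 of 1996412 = 1197847.20, rounded up to 1197848; 1,197,848 required, 1,198,262 in favor — approved.
Series B: 4/5 of 2071863 = 1657490.40, rounded up to 1657491; 1,657,491 required, 1,657,120 in favor — not approved.
Series C: 2/3 of 19047756 = 12698504; 12,698,504 required, 12,701,390 in favor — approved.

Not approved — the Series B shares did not give the required vote.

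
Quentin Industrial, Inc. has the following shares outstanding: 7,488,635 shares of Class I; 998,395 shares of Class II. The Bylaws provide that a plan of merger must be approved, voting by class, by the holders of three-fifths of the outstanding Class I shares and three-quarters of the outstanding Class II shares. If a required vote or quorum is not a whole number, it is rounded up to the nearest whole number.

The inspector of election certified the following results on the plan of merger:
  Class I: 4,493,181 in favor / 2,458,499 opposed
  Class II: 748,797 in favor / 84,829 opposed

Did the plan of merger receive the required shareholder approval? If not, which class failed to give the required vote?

Class I: 3/5 of 7488635 = 4493181; 4,493,181 required, 4,493,181 in favor — approved.
Class II: 3/4 of 998395 = 748796.25, rounded up to 748797; 748,797 required, 748,797 in favor — approved.

Approved — every class gave the required vote.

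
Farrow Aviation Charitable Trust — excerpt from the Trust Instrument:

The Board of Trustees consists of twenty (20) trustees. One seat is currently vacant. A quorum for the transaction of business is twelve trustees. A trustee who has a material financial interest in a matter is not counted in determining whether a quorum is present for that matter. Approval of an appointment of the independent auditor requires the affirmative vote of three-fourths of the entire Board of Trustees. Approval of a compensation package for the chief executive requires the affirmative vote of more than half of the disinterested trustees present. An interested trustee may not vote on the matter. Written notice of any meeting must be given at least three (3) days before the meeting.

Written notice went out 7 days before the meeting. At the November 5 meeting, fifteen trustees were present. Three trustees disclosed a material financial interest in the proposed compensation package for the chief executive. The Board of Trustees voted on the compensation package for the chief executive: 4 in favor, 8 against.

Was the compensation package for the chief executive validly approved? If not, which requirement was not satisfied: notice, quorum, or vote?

Invalid — vote requirement not satisfied.

Notice: 7 days given; 3 required (7 ≥ 3). Satisfied.
Quorum: 15 present, but the 3 interested trustees do not count, leaving 12. Quorum is 12. Satisfied.
Vote: the compensation package for the chief executive requires a majority of the disinterested trustees present (15 − 3 = 12). A majority of 12 is 7, so 7 affirmative votes are needed; 4 voted in favor. Not satisfied.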